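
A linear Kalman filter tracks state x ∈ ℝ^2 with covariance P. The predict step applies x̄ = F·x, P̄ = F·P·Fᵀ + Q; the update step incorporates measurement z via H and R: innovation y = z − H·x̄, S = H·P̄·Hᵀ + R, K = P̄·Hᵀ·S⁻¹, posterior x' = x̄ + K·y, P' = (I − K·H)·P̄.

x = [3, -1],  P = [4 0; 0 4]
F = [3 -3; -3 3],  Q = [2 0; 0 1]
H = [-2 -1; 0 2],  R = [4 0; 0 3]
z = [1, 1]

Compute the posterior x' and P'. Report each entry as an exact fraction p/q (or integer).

x̄ = F·x = [12, -12]
P̄ = F·P·Fᵀ + Q = [74 -72; -72 73]
y = z − H·x̄ = [13, 25]
S = H·P̄·Hᵀ + R = [85 142; 142 295]
K = P̄·Hᵀ·S⁻¹ = [-1972/4911 -1448/4911; 71/1637 776/1637]
x' = x̄ + K·y = [-968/1637, 679/1637]
P' = (I − K·H)·P̄ = [5030/4911 -724/1637; -724/1637 1164/1637]

x' = [-968/1637, 679/1637]
P' = [5030/4911 -724/1637; -724/1637 1164/1637]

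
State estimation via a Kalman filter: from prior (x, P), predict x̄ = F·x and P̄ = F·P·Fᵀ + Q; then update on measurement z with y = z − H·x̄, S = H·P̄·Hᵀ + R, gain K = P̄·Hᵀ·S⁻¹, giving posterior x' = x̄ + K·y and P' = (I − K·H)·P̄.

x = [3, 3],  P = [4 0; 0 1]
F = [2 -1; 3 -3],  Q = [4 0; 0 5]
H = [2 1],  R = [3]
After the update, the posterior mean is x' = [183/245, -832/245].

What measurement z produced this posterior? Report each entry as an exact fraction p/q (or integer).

z = [-2]

x̄ = F·x = [3, 0]
P̄ = F·P·Fᵀ + Q = [21 27; 27 50]
S = H·P̄·Hᵀ + R = [245]
K = P̄·Hᵀ·S⁻¹ = [69/245; 104/245]
x' − x̄ = [-552/245, -832/245] = K·y
y = (KᵀK)⁻¹·Kᵀ·(x' − x̄) = [-8]
z = y + H·x̄ = [-8] + [6] = [-2]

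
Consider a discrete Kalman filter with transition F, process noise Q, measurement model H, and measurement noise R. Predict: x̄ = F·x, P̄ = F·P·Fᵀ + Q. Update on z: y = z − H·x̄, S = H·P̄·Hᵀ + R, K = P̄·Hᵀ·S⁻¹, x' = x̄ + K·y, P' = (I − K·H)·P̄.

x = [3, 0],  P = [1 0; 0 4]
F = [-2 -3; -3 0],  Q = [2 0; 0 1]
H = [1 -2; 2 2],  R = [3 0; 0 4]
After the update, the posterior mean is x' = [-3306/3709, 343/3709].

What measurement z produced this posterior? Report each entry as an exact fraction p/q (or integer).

z = [-2, -1]

x̄ = F·x = [-6, -9]
P̄ = F·P·Fᵀ + Q = [42 6; 6 10]
S = H·P̄·Hᵀ + R = [61 32; 32 260]
K = P̄·Hᵀ·S⁻¹ = [1182/3709 1224/3709; -1166/3709 600/3709]
x' − x̄ = [18948/3709, 33724/3709] = K·y
y = (KᵀK)⁻¹·Kᵀ·(x' − x̄) = [-14, 29]
z = y + H·x̄ = [-14, 29] + [12, -30] = [-2, -1]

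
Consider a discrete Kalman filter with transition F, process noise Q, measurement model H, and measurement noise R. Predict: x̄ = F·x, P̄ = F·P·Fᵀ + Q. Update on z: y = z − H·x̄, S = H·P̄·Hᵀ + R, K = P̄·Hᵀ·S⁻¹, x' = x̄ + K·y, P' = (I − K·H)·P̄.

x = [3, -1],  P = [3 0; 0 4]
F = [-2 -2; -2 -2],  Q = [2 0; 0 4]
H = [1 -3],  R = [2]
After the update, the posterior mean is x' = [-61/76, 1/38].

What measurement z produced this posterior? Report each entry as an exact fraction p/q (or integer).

x̄ = F·x = [-4, -4]
P̄ = F·P·Fᵀ + Q = [30 28; 28 32]
S = H·P̄·Hᵀ + R = [152]
K = P̄·Hᵀ·S⁻¹ = [-27/76; -17/38]
x' − x̄ = [243/76, 153/38] = K·y
y = (KᵀK)⁻¹·Kᵀ·(x' − x̄) = [-9]
z = y + H·x̄ = [-9] + [8] = [-1]

z = [-1]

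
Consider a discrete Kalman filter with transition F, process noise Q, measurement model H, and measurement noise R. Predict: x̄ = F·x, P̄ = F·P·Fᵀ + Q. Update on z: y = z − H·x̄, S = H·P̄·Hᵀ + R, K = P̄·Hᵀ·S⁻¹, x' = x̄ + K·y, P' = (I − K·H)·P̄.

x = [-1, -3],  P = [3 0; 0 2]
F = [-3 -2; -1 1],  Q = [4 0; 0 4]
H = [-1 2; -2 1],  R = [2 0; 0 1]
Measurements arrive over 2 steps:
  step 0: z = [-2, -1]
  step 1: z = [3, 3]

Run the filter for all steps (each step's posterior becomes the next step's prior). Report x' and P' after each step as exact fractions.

step 0: x' = [30/3281, -3523/3281], P' = [2034/3281 1966/3281; 1966/3281 2952/3281]
step 1: x' = [-1921573/1652420, 10597/15022], P' = [465169/826210 3917/7511; 3917/7511 5952/7511]

step 0: x̄ = F·x = [9, -2]
step 0: P̄ = F·P·Fᵀ + Q = [39 5; 5 9]
step 0: y = z − H·x̄ = [11, 19]
step 0: S = H·P̄·Hᵀ + R = [57 71; 71 146]
step 0: K = P̄·Hᵀ·S⁻¹ = [949/3281 -2102/3281; 1969/3281 -980/3281]
step 0: x' = x̄ + K·y = [30/3281, -3523/3281]
step 0: P' = (I − K·H)·P̄ = [2034/3281 1966/3281; 1966/3281 2952/3281]
step 1: x̄ = F·x = [6956/3281, -209/193]
step 1: P̄ = F·P·Fᵀ + Q = [66830/3281 -104/193; -104/193 834/193]
step 1: y = z − H·x̄ = [23905/3281, 27308/3281]
step 1: S = H·P̄·Hᵀ + R = [137176/3281 170856/3281; 170856/3281 291851/3281]
step 1: K = P̄·Hᵀ·S⁻¹ = [56653/236060 -249734/413105; 1141/2146 -1882/7511]
step 1: x' = x̄ + K·y = [-1921573/1652420, 10597/15022]
step 1: P' = (I − K·H)·P̄ = [465169/826210 3917/7511; 3917/7511 5952/7511]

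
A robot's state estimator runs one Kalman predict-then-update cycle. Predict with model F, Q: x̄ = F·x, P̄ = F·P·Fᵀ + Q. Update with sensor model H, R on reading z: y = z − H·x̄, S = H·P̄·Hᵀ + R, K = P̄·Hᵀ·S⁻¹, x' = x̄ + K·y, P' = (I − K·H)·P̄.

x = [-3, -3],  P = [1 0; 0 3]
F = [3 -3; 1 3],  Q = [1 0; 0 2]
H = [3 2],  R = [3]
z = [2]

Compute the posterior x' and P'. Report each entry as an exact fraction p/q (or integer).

x' = [39/4, -97/7]
P' = [107/8 -39/2; -39/2 204/7]

x̄ = F·x = [0, -12]
P̄ = F·P·Fᵀ + Q = [37 -24; -24 30]
y = z − H·x̄ = [26]
S = H·P̄·Hᵀ + R = [168]
K = P̄·Hᵀ·S⁻¹ = [3/8; -1/14]
x' = x̄ + K·y = [39/4, -97/7]
P' = (I − K·H)·P̄ = [107/8 -39/2; -39/2 204/7]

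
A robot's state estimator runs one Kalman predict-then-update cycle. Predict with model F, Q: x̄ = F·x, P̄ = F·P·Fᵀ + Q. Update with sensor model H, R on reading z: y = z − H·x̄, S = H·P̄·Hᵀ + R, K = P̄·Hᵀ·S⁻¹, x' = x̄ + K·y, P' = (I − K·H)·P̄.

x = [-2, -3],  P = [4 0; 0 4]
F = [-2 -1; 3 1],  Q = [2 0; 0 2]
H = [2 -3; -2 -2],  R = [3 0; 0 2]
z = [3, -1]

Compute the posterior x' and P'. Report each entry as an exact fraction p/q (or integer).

x' = [7317/7853, -3351/7853]
P' = [2166/7853 -84/7853; -84/7853 1526/7853]

x̄ = F·x = [7, -9]
P̄ = F·P·Fᵀ + Q = [22 -28; -28 42]
y = z − H·x̄ = [-38, -5]
S = H·P̄·Hᵀ + R = [805 108; 108 34]
K = P̄·Hᵀ·S⁻¹ = [1528/7853 -2082/7853; -1582/7853 -1442/7853]
x' = x̄ + K·y = [7317/7853, -3351/7853]
P' = (I − K·H)·P̄ = [2166/7853 -84/7853; -84/7853 1526/7853]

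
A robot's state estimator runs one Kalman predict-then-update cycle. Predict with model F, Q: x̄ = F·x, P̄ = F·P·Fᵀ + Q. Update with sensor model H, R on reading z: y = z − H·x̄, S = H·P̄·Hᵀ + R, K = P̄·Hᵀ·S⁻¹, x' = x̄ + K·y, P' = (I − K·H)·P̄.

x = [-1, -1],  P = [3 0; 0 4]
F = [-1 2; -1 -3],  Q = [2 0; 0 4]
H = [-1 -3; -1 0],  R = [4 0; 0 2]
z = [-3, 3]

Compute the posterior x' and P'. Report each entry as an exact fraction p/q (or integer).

x̄ = F·x = [-1, 4]
P̄ = F·P·Fᵀ + Q = [21 -21; -21 43]
y = z − H·x̄ = [8, 2]
S = H·P̄·Hᵀ + R = [286 -42; -42 23]
K = P̄·Hᵀ·S⁻¹ = [42/2407 -2121/2407; -801/2407 735/2407]
x' = x̄ + K·y = [-6313/2407, 4690/2407]
P' = (I − K·H)·P̄ = [4242/2407 -1470/2407; -1470/2407 1558/2407]

x' = [-6313/2407, 4690/2407]
P' = [4242/2407 -1470/2407; -1470/2407 1558/2407]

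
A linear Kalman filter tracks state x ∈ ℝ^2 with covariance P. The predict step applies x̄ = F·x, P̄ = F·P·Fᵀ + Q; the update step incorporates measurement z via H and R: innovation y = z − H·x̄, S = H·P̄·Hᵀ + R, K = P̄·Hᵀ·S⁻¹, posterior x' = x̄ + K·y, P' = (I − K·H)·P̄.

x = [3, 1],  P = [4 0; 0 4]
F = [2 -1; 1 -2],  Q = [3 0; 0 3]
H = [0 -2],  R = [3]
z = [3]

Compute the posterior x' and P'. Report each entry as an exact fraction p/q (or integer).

x' = [63/19, -27/19]
P' = [1161/95 48/95; 48/95 69/95]

x̄ = F·x = [5, 1]
P̄ = F·P·Fᵀ + Q = [23 16; 16 23]
y = z − H·x̄ = [5]
S = H·P̄·Hᵀ + R = [95]
K = P̄·Hᵀ·S⁻¹ = [-32/95; -46/95]
x' = x̄ + K·y = [63/19, -27/19]
P' = (I − K·H)·P̄ = [1161/95 48/95; 48/95 69/95]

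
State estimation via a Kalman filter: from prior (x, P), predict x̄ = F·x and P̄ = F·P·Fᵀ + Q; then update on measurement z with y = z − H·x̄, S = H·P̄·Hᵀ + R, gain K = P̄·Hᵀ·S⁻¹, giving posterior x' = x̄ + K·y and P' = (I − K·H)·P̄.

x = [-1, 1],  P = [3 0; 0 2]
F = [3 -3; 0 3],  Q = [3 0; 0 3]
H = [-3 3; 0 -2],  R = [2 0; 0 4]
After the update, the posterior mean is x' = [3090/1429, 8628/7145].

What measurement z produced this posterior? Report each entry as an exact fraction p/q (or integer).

z = [-3, -3]

x̄ = F·x = [-6, 3]
P̄ = F·P·Fᵀ + Q = [48 -18; -18 21]
S = H·P̄·Hᵀ + R = [947 -234; -234 88]
K = P̄·Hᵀ·S⁻¹ = [-450/1429 -612/1429; 117/7145 -3099/7145]
x' − x̄ = [11664/1429, -12807/7145] = K·y
y = (KᵀK)⁻¹·Kᵀ·(x' − x̄) = [-30, 3]
z = y + H·x̄ = [-30, 3] + [27, -6] = [-3, -3]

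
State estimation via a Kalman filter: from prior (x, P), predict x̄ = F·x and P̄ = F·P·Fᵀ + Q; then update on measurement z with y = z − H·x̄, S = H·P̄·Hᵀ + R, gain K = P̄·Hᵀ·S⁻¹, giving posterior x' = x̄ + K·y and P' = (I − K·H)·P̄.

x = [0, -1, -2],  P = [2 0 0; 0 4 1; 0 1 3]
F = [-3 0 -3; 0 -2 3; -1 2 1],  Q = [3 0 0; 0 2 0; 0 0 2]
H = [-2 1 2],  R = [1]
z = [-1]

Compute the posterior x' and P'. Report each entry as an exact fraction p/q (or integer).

x' = [-237/478, -325/478, -325/478]
P' = [4719/478 -723/478 5013/478; -723/478 11013/478 -6195/478; 5013/478 -6195/478 8145/478]

x̄ = F·x = [6, -4, -4]
P̄ = F·P·Fᵀ + Q = [48 -21 -9; -21 33 -3; -9 -3 27]
y = z − H·x̄ = [23]
S = H·P̄·Hᵀ + R = [478]
K = P̄·Hᵀ·S⁻¹ = [-135/478; 69/478; 69/478]
x' = x̄ + K·y = [-237/478, -325/478, -325/478]
P' = (I − K·H)·P̄ = [4719/478 -723/478 5013/478; -723/478 11013/478 -6195/478; 5013/478 -6195/478 8145/478]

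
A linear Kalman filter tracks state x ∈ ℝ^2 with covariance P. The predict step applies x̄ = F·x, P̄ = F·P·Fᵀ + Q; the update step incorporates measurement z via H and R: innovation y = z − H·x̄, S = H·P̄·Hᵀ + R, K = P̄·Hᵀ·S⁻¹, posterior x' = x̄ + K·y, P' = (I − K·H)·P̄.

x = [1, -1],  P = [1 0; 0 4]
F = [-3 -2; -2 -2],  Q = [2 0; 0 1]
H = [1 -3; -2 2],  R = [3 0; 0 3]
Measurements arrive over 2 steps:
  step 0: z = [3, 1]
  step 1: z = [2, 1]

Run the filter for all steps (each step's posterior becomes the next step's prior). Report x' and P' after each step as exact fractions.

step 0: x̄ = F·x = [-1, 0]
step 0: P̄ = F·P·Fᵀ + Q = [27 22; 22 21]
step 0: y = z − H·x̄ = [4, -1]
step 0: S = H·P̄·Hᵀ + R = [87 -4; -4 19]
step 0: K = P̄·Hᵀ·S⁻¹ = [-781/1637 -1026/1637; -787/1637 -338/1637]
step 0: x' = x̄ + K·y = [-3735/1637, -2810/1637]
step 0: P' = (I − K·H)·P̄ = [3480/1637 1941/1637; 1941/1637 1434/1637]
step 1: x̄ = F·x = [16825/1637, 13090/1637]
step 1: P̄ = F·P·Fᵀ + Q = [63622/1637 46026/1637; 46026/1637 36821/1637]
step 1: y = z − H·x̄ = [25719/1637, 9107/1637]
step 1: S = H·P̄·Hᵀ + R = [123766/1637 20038/1637; 20038/1637 38475/1637]
step 1: K = P̄·Hᵀ·S⁻¹ = [-659596/1331819 -874656/1331819; -1289135/2663638 -301571/1331819]
step 1: x' = x̄ + K·y = [-1540493/1331819, -2309747/2663638]
step 1: P' = (I − K·H)·P̄ = [2957370/1331819 1645386/1331819; 1645386/1331819 2386059/2663638]

step 0: x' = [-3735/1637, -2810/1637], P' = [3480/1637 1941/1637; 1941/1637 1434/1637]
step 1: x' = [-1540493/1331819, -2309747/2663638], P' = [2957370/1331819 1645386/1331819; 1645386/1331819 2386059/2663638]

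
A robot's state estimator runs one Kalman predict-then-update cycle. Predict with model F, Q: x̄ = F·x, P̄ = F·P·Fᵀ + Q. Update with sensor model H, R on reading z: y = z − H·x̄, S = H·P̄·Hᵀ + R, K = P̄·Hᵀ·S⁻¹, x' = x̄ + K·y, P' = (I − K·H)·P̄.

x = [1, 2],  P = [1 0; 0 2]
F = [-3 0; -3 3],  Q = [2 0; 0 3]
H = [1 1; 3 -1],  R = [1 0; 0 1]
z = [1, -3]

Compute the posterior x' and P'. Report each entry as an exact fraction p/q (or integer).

x̄ = F·x = [-3, 3]
P̄ = F·P·Fᵀ + Q = [11 9; 9 30]
y = z − H·x̄ = [1, 9]
S = H·P̄·Hᵀ + R = [60 21; 21 76]
K = P̄·Hᵀ·S⁻¹ = [1016/4119 340/1373; 1009/1373 -333/1373]
x' = x̄ + K·y = [-2161/4119, 2131/1373]
P' = (I − K·H)·P̄ = [509/4119 169/1373; 169/1373 840/1373]

x' = [-2161/4119, 2131/1373]
P' = [509/4119 169/1373; 169/1373 840/1373]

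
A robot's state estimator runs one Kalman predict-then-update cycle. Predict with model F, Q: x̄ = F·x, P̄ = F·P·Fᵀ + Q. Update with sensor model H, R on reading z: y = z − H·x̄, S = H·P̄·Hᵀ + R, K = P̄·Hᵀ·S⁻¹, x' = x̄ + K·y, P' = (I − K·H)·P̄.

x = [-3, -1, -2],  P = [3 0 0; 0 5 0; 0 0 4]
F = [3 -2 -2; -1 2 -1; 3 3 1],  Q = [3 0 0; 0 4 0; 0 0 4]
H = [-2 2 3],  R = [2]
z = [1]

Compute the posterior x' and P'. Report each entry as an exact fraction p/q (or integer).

x̄ = F·x = [-3, 3, -14]
P̄ = F·P·Fᵀ + Q = [66 -21 -11; -21 31 17; -11 17 80]
y = z − H·x̄ = [31]
S = H·P̄·Hᵀ + R = [1614]
K = P̄·Hᵀ·S⁻¹ = [-69/538; 155/1614; 148/807]
x' = x̄ + K·y = [-3753/538, 9647/1614, -6710/807]
P' = (I − K·H)·P̄ = [21225/538 -603/538 7253/269; -603/538 26009/1614 -9221/807; 7253/269 -9221/807 20752/807]

x' = [-3753/538, 9647/1614, -6710/807]
P' = [21225/538 -603/538 7253/269; -603/538 26009/1614 -9221/807; 7253/269 -9221/807 20752/807]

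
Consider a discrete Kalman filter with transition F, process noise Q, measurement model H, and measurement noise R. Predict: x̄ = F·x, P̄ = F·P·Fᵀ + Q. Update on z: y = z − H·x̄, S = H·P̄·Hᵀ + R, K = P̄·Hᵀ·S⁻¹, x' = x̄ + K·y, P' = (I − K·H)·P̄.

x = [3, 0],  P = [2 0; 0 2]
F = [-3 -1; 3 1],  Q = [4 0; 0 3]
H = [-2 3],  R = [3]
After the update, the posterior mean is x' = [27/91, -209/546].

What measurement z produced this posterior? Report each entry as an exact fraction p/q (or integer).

z = [-2]

x̄ = F·x = [-9, 9]
P̄ = F·P·Fᵀ + Q = [24 -20; -20 23]
S = H·P̄·Hᵀ + R = [546]
K = P̄·Hᵀ·S⁻¹ = [-18/91; 109/546]
x' − x̄ = [846/91, -5123/546] = K·y
y = (KᵀK)⁻¹·Kᵀ·(x' − x̄) = [-47]
z = y + H·x̄ = [-47] + [45] = [-2]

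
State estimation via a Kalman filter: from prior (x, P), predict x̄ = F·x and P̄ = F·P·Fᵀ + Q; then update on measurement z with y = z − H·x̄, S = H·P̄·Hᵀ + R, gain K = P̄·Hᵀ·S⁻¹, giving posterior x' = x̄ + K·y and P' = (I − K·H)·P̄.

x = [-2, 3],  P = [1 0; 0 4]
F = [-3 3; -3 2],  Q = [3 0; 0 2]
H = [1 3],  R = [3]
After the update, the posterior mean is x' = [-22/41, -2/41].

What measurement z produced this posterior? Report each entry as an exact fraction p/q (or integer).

z = [-1]

x̄ = F·x = [15, 12]
P̄ = F·P·Fᵀ + Q = [48 33; 33 27]
S = H·P̄·Hᵀ + R = [492]
K = P̄·Hᵀ·S⁻¹ = [49/164; 19/82]
x' − x̄ = [-637/41, -494/41] = K·y
y = (KᵀK)⁻¹·Kᵀ·(x' − x̄) = [-52]
z = y + H·x̄ = [-52] + [51] = [-1]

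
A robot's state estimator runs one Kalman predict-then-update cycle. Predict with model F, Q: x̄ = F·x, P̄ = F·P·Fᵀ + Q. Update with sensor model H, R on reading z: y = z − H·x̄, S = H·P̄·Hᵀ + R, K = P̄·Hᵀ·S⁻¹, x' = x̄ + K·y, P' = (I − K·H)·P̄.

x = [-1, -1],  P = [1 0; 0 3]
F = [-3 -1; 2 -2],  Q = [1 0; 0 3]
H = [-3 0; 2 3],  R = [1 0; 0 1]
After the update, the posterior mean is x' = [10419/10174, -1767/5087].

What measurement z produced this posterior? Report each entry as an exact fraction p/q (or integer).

x̄ = F·x = [4, 0]
P̄ = F·P·Fᵀ + Q = [13 0; 0 19]
S = H·P̄·Hᵀ + R = [118 -78; -78 224]
K = P̄·Hᵀ·S⁻¹ = [-1677/5087 13/10174; 2223/10174 3363/10174]
x' − x̄ = [-30277/10174, -1767/5087] = K·y
y = (KᵀK)⁻¹·Kᵀ·(x' − x̄) = [9, -7]
z = y + H·x̄ = [9, -7] + [-12, 8] = [-3, 1]

z = [-3, 1]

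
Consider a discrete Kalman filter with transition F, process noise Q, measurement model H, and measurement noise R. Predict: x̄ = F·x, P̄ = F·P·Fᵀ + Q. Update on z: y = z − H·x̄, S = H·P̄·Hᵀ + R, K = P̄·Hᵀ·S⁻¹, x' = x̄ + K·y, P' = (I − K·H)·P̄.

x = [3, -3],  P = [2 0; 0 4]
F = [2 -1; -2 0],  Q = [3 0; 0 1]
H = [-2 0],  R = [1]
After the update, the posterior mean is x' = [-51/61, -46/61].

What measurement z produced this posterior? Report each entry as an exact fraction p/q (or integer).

z = [2]

x̄ = F·x = [9, -6]
P̄ = F·P·Fᵀ + Q = [15 -8; -8 9]
S = H·P̄·Hᵀ + R = [61]
K = P̄·Hᵀ·S⁻¹ = [-30/61; 16/61]
x' − x̄ = [-600/61, 320/61] = K·y
y = (KᵀK)⁻¹·Kᵀ·(x' − x̄) = [20]
z = y + H·x̄ = [20] + [-18] = [2]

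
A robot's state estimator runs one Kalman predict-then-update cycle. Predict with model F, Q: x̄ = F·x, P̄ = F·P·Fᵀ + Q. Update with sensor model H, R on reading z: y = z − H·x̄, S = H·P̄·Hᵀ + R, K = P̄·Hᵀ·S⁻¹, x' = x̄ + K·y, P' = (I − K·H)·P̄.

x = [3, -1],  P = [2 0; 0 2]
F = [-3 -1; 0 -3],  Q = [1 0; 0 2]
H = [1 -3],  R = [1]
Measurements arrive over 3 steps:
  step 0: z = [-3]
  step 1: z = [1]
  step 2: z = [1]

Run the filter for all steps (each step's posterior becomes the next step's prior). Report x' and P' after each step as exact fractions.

step 0: x̄ = F·x = [-8, 3]
step 0: P̄ = F·P·Fᵀ + Q = [21 6; 6 20]
step 0: y = z − H·x̄ = [14]
step 0: S = H·P̄·Hᵀ + R = [166]
step 0: K = P̄·Hᵀ·S⁻¹ = [3/166; -27/83]
step 0: x' = x̄ + K·y = [-643/83, -129/83]
step 0: P' = (I − K·H)·P̄ = [3477/166 579/83; 579/83 202/83]
step 1: x̄ = F·x = [2058/83, 387/83]
step 1: P̄ = F·P·Fᵀ + Q = [38811/166 5817/83; 5817/83 1984/83]
step 1: y = z − H·x̄ = [-814/83]
step 1: S = H·P̄·Hᵀ + R = [4885/166]
step 1: K = P̄·Hᵀ·S⁻¹ = [3909/4885; -54/977]
step 1: x' = x̄ + K·y = [82788/4885, 5085/977]
step 1: P' = (I − K·H)·P̄ = [1050069/4885 69744/977; 69744/977 23266/977]
step 2: x̄ = F·x = [-273789/4885, -15255/977]
step 2: P̄ = F·P·Fᵀ + Q = [11664156/4885 697494/977; 697494/977 211348/977]
step 2: y = z − H·x̄ = [49849/4885]
step 2: S = H·P̄·Hᵀ + R = [254881/4885]
step 2: K = P̄·Hᵀ·S⁻¹ = [1201746/254881; 6750/5423]
step 2: x' = x̄ + K·y = [-2022063/254881, -15795/5423]
step 2: P' = (I − K·H)·P̄ = [312953592/254881 2211006/5423; 2211006/5423 734752/5423]

step 0: x' = [-643/83, -129/83], P' = [3477/166 579/83; 579/83 202/83]
step 1: x' = [82788/4885, 5085/977], P' = [1050069/4885 69744/977; 69744/977 23266/977]
step 2: x' = [-2022063/254881, -15795/5423], P' = [312953592/254881 2211006/5423; 2211006/5423 734752/5423]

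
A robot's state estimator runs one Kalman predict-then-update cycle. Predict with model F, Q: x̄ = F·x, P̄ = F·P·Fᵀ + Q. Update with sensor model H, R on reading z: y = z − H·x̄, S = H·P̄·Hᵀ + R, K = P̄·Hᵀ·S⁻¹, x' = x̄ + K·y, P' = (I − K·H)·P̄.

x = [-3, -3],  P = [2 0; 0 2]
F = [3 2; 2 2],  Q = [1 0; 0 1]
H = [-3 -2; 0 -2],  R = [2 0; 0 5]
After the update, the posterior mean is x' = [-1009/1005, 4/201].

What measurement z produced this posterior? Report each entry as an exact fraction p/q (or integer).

z = [3, -2]

x̄ = F·x = [-15, -12]
P̄ = F·P·Fᵀ + Q = [27 20; 20 17]
S = H·P̄·Hᵀ + R = [553 188; 188 73]
K = P̄·Hᵀ·S⁻¹ = [-1313/5025 628/5025; -94/1005 -226/1005]
x' − x̄ = [14066/1005, 2416/201] = K·y
y = (KᵀK)⁻¹·Kᵀ·(x' − x̄) = [-66, -26]
z = y + H·x̄ = [-66, -26] + [69, 24] = [3, -2]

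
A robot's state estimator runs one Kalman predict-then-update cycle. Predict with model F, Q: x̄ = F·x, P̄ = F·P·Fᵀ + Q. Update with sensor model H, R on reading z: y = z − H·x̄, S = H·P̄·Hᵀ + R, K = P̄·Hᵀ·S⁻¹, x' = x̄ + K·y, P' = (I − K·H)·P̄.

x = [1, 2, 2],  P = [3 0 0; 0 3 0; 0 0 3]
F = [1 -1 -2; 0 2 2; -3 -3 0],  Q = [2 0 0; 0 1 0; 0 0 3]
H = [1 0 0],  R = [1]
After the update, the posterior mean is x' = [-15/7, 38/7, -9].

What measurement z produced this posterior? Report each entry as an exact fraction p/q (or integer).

x̄ = F·x = [-5, 8, -9]
P̄ = F·P·Fᵀ + Q = [20 -18 0; -18 25 -18; 0 -18 57]
S = H·P̄·Hᵀ + R = [21]
K = P̄·Hᵀ·S⁻¹ = [20/21; -6/7; 0]
x' − x̄ = [20/7, -18/7, 0] = K·y
y = (KᵀK)⁻¹·Kᵀ·(x' − x̄) = [3]
z = y + H·x̄ = [3] + [-5] = [-2]

z = [-2]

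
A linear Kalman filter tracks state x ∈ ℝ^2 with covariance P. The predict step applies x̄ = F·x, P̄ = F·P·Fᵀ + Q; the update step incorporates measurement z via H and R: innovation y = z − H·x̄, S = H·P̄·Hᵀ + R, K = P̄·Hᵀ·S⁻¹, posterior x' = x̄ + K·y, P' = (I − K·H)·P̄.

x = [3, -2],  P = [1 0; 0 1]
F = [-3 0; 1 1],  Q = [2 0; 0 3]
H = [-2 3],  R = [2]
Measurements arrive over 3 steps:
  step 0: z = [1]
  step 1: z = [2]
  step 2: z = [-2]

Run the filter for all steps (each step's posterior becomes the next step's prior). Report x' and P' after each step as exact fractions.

step 0: x' = [-523/127, -293/127], P' = [436/127 270/127; 270/127 194/127]
step 1: x' = [19627/56341, 46752/56341], P' = [149674/56341 89976/56341; 89976/56341 65910/56341]
step 2: x' = [18158981/19660105, -714362/19660105], P' = [51996064/19660105 31279812/19660105; 31279812/19660105 22940926/19660105]

step 0: x̄ = F·x = [-9, 1]
step 0: P̄ = F·P·Fᵀ + Q = [11 -3; -3 5]
step 0: y = z − H·x̄ = [-20]
step 0: S = H·P̄·Hᵀ + R = [127]
step 0: K = P̄·Hᵀ·S⁻¹ = [-31/127; 21/127]
step 0: x' = x̄ + K·y = [-523/127, -293/127]
step 0: P' = (I − K·H)·P̄ = [436/127 270/127; 270/127 194/127]
step 1: x̄ = F·x = [1569/127, -816/127]
step 1: P̄ = F·P·Fᵀ + Q = [4178/127 -2118/127; -2118/127 1551/127]
step 1: y = z − H·x̄ = [5840/127]
step 1: S = H·P̄·Hᵀ + R = [56341/127]
step 1: K = P̄·Hᵀ·S⁻¹ = [-14710/56341; 8889/56341]
step 1: x' = x̄ + K·y = [19627/56341, 46752/56341]
step 1: P' = (I − K·H)·P̄ = [149674/56341 89976/56341; 89976/56341 65910/56341]
step 2: x̄ = F·x = [-58881/56341, 66379/56341]
step 2: P̄ = F·P·Fᵀ + Q = [1459748/56341 -718950/56341; -718950/56341 564559/56341]
step 2: y = z − H·x̄ = [-429581/56341]
step 2: S = H·P̄·Hᵀ + R = [19660105/56341]
step 2: K = P̄·Hᵀ·S⁻¹ = [-5076346/19660105; 3131577/19660105]
step 2: x' = x̄ + K·y = [18158981/19660105, -714362/19660105]
step 2: P' = (I − K·H)·P̄ = [51996064/19660105 31279812/19660105; 31279812/19660105 22940926/19660105]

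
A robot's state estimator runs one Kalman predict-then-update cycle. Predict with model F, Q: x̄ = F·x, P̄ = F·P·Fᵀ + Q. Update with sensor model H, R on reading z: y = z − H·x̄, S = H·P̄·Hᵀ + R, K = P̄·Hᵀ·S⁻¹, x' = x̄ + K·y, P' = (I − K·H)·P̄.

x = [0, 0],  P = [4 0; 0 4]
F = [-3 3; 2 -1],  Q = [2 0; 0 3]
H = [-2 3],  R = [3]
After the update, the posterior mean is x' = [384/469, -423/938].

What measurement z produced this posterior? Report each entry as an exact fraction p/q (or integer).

z = [-3]

x̄ = F·x = [0, 0]
P̄ = F·P·Fᵀ + Q = [74 -36; -36 23]
S = H·P̄·Hᵀ + R = [938]
K = P̄·Hᵀ·S⁻¹ = [-128/469; 141/938]
x' − x̄ = [384/469, -423/938] = K·y
y = (KᵀK)⁻¹·Kᵀ·(x' − x̄) = [-3]
z = y + H·x̄ = [-3] + [0] = [-3]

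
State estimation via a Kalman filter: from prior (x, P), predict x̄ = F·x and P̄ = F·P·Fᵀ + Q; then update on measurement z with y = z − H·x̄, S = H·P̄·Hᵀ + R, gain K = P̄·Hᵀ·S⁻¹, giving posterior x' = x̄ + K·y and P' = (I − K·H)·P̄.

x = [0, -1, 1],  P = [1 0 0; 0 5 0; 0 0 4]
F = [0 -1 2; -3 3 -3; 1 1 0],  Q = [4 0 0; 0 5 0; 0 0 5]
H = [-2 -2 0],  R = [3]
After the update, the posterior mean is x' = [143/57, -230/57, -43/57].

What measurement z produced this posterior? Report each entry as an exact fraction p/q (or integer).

z = [3]

x̄ = F·x = [3, -6, -1]
P̄ = F·P·Fᵀ + Q = [25 -39 -5; -39 95 12; -5 12 11]
S = H·P̄·Hᵀ + R = [171]
K = P̄·Hᵀ·S⁻¹ = [28/171; -112/171; -14/171]
x' − x̄ = [-28/57, 112/57, 14/57] = K·y
y = (KᵀK)⁻¹·Kᵀ·(x' − x̄) = [-3]
z = y + H·x̄ = [-3] + [6] = [3]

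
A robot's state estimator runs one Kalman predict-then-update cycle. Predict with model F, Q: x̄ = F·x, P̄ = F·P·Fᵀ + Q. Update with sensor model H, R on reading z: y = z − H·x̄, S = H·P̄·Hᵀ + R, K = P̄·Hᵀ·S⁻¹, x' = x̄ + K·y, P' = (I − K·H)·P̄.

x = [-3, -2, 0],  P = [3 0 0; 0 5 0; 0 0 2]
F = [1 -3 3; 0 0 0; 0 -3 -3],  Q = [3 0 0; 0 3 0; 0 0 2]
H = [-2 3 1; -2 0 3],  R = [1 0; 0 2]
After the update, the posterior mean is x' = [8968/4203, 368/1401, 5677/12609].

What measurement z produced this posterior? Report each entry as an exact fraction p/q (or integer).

x̄ = F·x = [3, 0, 6]
P̄ = F·P·Fᵀ + Q = [69 0 27; 0 3 0; 27 0 65]
S = H·P̄·Hᵀ + R = [261 255; 255 539]
K = P̄·Hᵀ·S⁻¹ = [-7549/12609 746/4203; 539/8406 -85/2802; -15013/37827 5666/12609]
x' − x̄ = [-3641/4203, 368/1401, -69977/12609] = K·y
y = (KᵀK)⁻¹·Kᵀ·(x' − x̄) = [-3, -15]
z = y + H·x̄ = [-3, -15] + [0, 12] = [-3, -3]

z = [-3, -3]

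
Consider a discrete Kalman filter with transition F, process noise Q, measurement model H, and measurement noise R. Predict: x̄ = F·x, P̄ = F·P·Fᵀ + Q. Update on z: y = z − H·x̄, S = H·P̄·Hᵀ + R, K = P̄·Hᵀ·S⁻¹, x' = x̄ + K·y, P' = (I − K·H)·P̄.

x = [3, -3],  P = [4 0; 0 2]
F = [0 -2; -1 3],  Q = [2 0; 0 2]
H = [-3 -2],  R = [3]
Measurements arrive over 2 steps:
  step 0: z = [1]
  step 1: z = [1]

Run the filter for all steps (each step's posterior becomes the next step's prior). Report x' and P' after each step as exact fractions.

step 0: x' = [20/3, -32/3], P' = [46/5 -68/5; -68/5 104/5]
step 1: x' = [4034/329, -6308/329], P' = [16318/329 -24840/329; -24840/329 38040/329]

step 0: x̄ = F·x = [6, -12]
step 0: P̄ = F·P·Fᵀ + Q = [10 -12; -12 24]
step 0: y = z − H·x̄ = [-5]
step 0: S = H·P̄·Hᵀ + R = [45]
step 0: K = P̄·Hᵀ·S⁻¹ = [-2/15; -4/15]
step 0: x' = x̄ + K·y = [20/3, -32/3]
step 0: P' = (I − K·H)·P̄ = [46/5 -68/5; -68/5 104/5]
step 1: x̄ = F·x = [64/3, -116/3]
step 1: P̄ = F·P·Fᵀ + Q = [426/5 -152; -152 280]
step 1: y = z − H·x̄ = [-37/3]
step 1: S = H·P̄·Hᵀ + R = [329/5]
step 1: K = P̄·Hᵀ·S⁻¹ = [242/329; -520/329]
step 1: x' = x̄ + K·y = [4034/329, -6308/329]
step 1: P' = (I − K·H)·P̄ = [16318/329 -24840/329; -24840/329 38040/329]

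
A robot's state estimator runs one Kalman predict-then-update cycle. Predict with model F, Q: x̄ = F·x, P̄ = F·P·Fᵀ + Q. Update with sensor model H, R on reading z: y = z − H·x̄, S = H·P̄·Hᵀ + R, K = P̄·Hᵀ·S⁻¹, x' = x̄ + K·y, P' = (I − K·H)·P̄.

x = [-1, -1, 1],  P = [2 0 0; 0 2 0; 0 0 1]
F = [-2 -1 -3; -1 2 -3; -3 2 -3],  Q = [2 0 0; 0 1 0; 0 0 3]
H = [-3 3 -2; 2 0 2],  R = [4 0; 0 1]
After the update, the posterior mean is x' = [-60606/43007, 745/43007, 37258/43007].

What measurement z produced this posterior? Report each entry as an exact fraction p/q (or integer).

x̄ = F·x = [0, -4, -2]
P̄ = F·P·Fᵀ + Q = [21 9 17; 9 20 23; 17 23 38]
S = H·P̄·Hᵀ + R = [291 -256; -256 373]
K = P̄·Hᵀ·S⁻¹ = [-6654/43007 4196/43007; 11535/43007 15296/43007; 6526/43007 17162/43007]
x' − x̄ = [-60606/43007, 172773/43007, 123272/43007] = K·y
y = (KᵀK)⁻¹·Kᵀ·(x' − x̄) = [11, 3]
z = y + H·x̄ = [11, 3] + [-8, -4] = [3, -1]

z = [3, -1]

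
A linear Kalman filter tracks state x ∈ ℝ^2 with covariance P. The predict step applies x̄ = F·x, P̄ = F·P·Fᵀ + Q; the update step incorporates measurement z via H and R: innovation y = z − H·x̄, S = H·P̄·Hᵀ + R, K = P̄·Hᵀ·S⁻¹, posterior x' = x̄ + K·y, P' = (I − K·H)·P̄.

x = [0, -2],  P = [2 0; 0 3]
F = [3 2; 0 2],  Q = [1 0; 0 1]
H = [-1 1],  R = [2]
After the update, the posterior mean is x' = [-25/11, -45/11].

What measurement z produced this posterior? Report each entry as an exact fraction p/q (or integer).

z = [-2]

x̄ = F·x = [-4, -4]
P̄ = F·P·Fᵀ + Q = [31 12; 12 13]
S = H·P̄·Hᵀ + R = [22]
K = P̄·Hᵀ·S⁻¹ = [-19/22; 1/22]
x' − x̄ = [19/11, -1/11] = K·y
y = (KᵀK)⁻¹·Kᵀ·(x' − x̄) = [-2]
z = y + H·x̄ = [-2] + [0] = [-2]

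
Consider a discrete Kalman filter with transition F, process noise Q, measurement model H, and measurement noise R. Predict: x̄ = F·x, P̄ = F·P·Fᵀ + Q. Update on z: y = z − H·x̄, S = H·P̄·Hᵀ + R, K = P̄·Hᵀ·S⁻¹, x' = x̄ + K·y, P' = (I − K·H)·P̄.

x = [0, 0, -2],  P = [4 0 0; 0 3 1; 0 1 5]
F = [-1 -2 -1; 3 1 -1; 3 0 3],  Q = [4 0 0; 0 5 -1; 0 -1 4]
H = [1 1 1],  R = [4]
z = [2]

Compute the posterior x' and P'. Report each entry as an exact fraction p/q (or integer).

x̄ = F·x = [2, 2, -6]
P̄ = F·P·Fᵀ + Q = [29 -12 -33; -12 47 23; -33 23 85]
y = z − H·x̄ = [4]
S = H·P̄·Hᵀ + R = [121]
K = P̄·Hᵀ·S⁻¹ = [-16/121; 58/121; 75/121]
x' = x̄ + K·y = [178/121, 474/121, -426/121]
P' = (I − K·H)·P̄ = [3253/121 -524/121 -2793/121; -524/121 2323/121 -1567/121; -2793/121 -1567/121 4660/121]

x' = [178/121, 474/121, -426/121]
P' = [3253/121 -524/121 -2793/121; -524/121 2323/121 -1567/121; -2793/121 -1567/121 4660/121]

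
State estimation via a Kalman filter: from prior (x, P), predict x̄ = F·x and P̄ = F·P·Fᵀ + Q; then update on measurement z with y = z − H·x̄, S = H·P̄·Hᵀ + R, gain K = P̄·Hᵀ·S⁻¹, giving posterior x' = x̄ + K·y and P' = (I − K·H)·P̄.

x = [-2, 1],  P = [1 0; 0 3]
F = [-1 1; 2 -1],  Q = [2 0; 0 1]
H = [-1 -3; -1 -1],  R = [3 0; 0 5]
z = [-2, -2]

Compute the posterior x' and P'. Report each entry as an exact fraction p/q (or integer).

x' = [367/359, 31/359]
P' = [1194/359 -489/359; -489/359 304/359]

x̄ = F·x = [3, -5]
P̄ = F·P·Fᵀ + Q = [6 -5; -5 8]
y = z − H·x̄ = [-14, -4]
S = H·P̄·Hᵀ + R = [51 10; 10 9]
K = P̄·Hᵀ·S⁻¹ = [91/359 -141/359; -141/359 37/359]
x' = x̄ + K·y = [367/359, 31/359]
P' = (I − K·H)·P̄ = [1194/359 -489/359; -489/359 304/359]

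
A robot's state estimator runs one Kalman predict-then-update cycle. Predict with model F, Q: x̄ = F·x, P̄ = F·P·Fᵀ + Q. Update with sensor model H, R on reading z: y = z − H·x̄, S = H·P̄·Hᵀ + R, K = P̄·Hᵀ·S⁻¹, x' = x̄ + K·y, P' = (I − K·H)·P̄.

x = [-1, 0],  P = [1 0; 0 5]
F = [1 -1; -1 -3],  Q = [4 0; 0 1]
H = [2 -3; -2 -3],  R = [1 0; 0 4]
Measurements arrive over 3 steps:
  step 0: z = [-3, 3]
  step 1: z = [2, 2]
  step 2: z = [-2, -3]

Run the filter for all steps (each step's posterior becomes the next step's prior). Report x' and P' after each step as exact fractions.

step 0: x̄ = F·x = [-1, 1]
step 0: P̄ = F·P·Fᵀ + Q = [10 14; 14 47]
step 0: y = z − H·x̄ = [2, 4]
step 0: S = H·P̄·Hᵀ + R = [296 383; 383 635]
step 0: K = P̄·Hᵀ·S⁻¹ = [9776/41271 -9926/41271; -7028/41271 -6745/41271]
step 0: x' = x̄ + K·y = [-61423/41271, 235/41271]
step 0: P' = (I − K·H)·P̄ = [12370/41271 4988/41271; 4988/41271 5668/41271]
step 1: x̄ = F·x = [-61658/41271, 60718/41271]
step 1: P̄ = F·P·Fᵀ + Q = [173146/41271 -5342/41271; -5342/41271 134581/41271]
step 1: y = z − H·x̄ = [388012/41271, 141380/41271]
step 1: S = H·P̄·Hᵀ + R = [2009188/41271 518645/41271; 518645/41271 2004793/41271]
step 1: K = P̄·Hᵀ·S⁻¹ = [21750464/91081229 -20631458/91081229; -15191836/91081229 -13927187/91081229]
step 1: x' = x̄ + K·y = [-2261174/91081229, -56537770/91081229]
step 1: P' = (I − K·H)·P̄ = [26069074/91081229 10129228/91081229; 10129228/91081229 11816764/91081229]
step 2: x̄ = F·x = [54276596/91081229, 171874484/91081229]
step 2: P̄ = F·P·Fᵀ + Q = [381952298/91081229 -10877238/91081229; -10877238/91081229 284276547/91081229]
step 2: y = z − H·x̄ = [224907802/91081229, 350932957/91081229]
step 2: S = H·P̄·Hᵀ + R = [4307906200/91081229 1030679731/91081229; 1030679731/91081229 4320096175/91081229]
step 2: K = P̄·Hᵀ·S⁻¹ = [46055830048/192666135291 -43600957690/192666135291; -10692708780/64222045097 -9803621679/64222045097]
step 2: x' = x̄ + K·y = [20181855046/64222045097, 57013320365/64222045097]
step 2: P' = (I − K·H)·P̄ = [55114915202/192666135291 7130444484/64222045097; 7130444484/64222045097 8317865916/64222045097]

step 0: x' = [-61423/41271, 235/41271], P' = [12370/41271 4988/41271; 4988/41271 5668/41271]
step 1: x' = [-2261174/91081229, -56537770/91081229], P' = [26069074/91081229 10129228/91081229; 10129228/91081229 11816764/91081229]
step 2: x' = [20181855046/64222045097, 57013320365/64222045097], P' = [55114915202/192666135291 7130444484/64222045097; 7130444484/64222045097 8317865916/64222045097]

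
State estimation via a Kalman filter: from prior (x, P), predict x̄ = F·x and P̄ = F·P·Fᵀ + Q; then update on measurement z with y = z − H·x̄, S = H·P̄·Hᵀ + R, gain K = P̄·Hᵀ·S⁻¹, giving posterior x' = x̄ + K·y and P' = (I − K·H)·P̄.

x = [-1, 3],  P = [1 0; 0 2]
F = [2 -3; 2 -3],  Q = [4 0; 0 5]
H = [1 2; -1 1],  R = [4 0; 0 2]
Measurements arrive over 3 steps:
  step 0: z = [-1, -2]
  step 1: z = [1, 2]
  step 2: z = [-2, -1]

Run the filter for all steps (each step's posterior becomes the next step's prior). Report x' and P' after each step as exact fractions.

step 0: x̄ = F·x = [-11, -11]
step 0: P̄ = F·P·Fᵀ + Q = [26 22; 22 27]
step 0: y = z − H·x̄ = [32, -2]
step 0: S = H·P̄·Hᵀ + R = [226 6; 6 11]
step 0: K = P̄·Hᵀ·S⁻¹ = [397/1225 -662/1225; 403/1225 337/1225]
step 0: x' = x̄ + K·y = [79/175, -179/175]
step 0: P' = (I − K·H)·P̄ = [1412/1225 88/1225; 88/1225 762/1225]
step 1: x̄ = F·x = [139/35, 139/35]
step 1: P̄ = F·P·Fᵀ + Q = [654/49 458/49; 458/49 703/49]
step 1: y = z − H·x̄ = [-382/35, 2]
step 1: S = H·P̄·Hᵀ + R = [5494/49 6; 6 11]
step 1: K = P̄·Hᵀ·S⁻¹ = [9223/29335 -15698/29335; 9517/29335 8143/29335]
step 1: x' = x̄ + K·y = [-77783/146675, 144583/146675]
step 1: P' = (I − K·H)·P̄ = [33228/29335 1832/29335; 1832/29335 18118/29335]
step 2: x̄ = F·x = [-117863/29335, -117863/29335]
step 2: P̄ = F·P·Fᵀ + Q = [78266/5867 54798/5867; 54798/5867 84133/5867]
step 2: y = z − H·x̄ = [294919/29335, -1]
step 2: S = H·P̄·Hᵀ + R = [657458/5867 6; 6 11]
step 2: K = P̄·Hᵀ·S⁻¹ = [1103645/3510413 -1878502/3510413; 1138847/3510413 974453/3510413]
step 2: x' = x̄ + K·y = [-5651282/17552065, -18146543/17552065]
step 2: P' = (I − K·H)·P̄ = [3976196/3510413 219192/3510413; 219192/3510413 2168098/3510413]

step 0: x' = [79/175, -179/175], P' = [1412/1225 88/1225; 88/1225 762/1225]
step 1: x' = [-77783/146675, 144583/146675], P' = [33228/29335 1832/29335; 1832/29335 18118/29335]
step 2: x' = [-5651282/17552065, -18146543/17552065], P' = [3976196/3510413 219192/3510413; 219192/3510413 2168098/3510413]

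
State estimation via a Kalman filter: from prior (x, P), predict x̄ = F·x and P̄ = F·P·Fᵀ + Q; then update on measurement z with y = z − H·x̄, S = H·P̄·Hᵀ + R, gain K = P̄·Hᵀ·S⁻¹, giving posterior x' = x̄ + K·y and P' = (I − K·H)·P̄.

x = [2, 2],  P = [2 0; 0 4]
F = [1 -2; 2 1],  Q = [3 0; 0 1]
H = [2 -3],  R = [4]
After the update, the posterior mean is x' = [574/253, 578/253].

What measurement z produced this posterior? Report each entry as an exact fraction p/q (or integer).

z = [-2]

x̄ = F·x = [-2, 6]
P̄ = F·P·Fᵀ + Q = [21 -4; -4 13]
S = H·P̄·Hᵀ + R = [253]
K = P̄·Hᵀ·S⁻¹ = [54/253; -47/253]
x' − x̄ = [1080/253, -940/253] = K·y
y = (KᵀK)⁻¹·Kᵀ·(x' − x̄) = [20]
z = y + H·x̄ = [20] + [-22] = [-2]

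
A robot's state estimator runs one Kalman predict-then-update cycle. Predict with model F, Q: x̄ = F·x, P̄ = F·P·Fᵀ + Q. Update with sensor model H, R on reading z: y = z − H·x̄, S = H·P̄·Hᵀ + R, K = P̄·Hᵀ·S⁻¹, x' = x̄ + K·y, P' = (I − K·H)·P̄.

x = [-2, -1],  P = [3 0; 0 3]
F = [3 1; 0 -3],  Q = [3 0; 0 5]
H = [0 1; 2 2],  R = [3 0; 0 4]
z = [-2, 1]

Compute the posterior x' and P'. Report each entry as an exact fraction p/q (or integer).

x' = [3149/2302, -2543/2302]
P' = [3999/1151 -2952/1151; -2952/1151 3021/1151]

x̄ = F·x = [-7, 3]
P̄ = F·P·Fᵀ + Q = [33 -9; -9 32]
y = z − H·x̄ = [-5, 9]
S = H·P̄·Hᵀ + R = [35 46; 46 192]
K = P̄·Hᵀ·S⁻¹ = [-984/1151 1047/2302; 1007/1151 69/2302]
x' = x̄ + K·y = [3149/2302, -2543/2302]
P' = (I − K·H)·P̄ = [3999/1151 -2952/1151; -2952/1151 3021/1151]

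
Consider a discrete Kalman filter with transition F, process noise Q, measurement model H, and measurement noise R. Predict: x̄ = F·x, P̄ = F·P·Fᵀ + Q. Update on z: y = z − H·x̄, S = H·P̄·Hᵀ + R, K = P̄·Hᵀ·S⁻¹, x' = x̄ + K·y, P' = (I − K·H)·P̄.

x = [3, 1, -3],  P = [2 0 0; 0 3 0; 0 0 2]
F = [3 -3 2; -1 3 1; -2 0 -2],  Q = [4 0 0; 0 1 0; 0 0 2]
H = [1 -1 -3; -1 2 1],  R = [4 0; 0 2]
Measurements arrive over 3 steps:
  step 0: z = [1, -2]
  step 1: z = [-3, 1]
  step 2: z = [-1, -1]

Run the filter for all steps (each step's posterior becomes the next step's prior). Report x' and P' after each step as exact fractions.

step 0: x' = [-47164/39349, -59989/39349, -420/2071], P' = [138032/39349 50214/39349 1082/2071; 50214/39349 51202/39349 -704/2071; 1082/2071 -704/2071 82/109]
step 1: x' = [-247899593/223766975, -188118634/223766975, 245041606/223766975], P' = [683733744/223766975 210356222/223766975 125990502/223766975; 210356222/223766975 233447936/223766975 -69479874/223766975; 125990502/223766975 -69479874/223766975 169063016/223766975]
step 2: x' = [108704933663/135439078893, -19775948569/45146359631, 97728570361/135439078893], P' = [413944937275/135439078893 84627781873/90292719262 153234173377/270878157786; 84627781873/90292719262 185143457761/180585438524 -53587260773/180585438524; 153234173377/270878157786 -53587260773/180585438524 403726447387/541756315572]

step 0: x̄ = F·x = [0, -3, 0]
step 0: P̄ = F·P·Fᵀ + Q = [57 -29 -20; -29 32 0; -20 0 18]
step 0: y = z − H·x̄ = [-2, 4]
step 0: S = H·P̄·Hᵀ + R = [433 -342; -342 361]
step 0: K = P̄·Hᵀ·S⁻¹ = [344/2071 -8523/39349; 515/2071 19407/39349; -38/109 -466/2071]
step 0: x' = x̄ + K·y = [-47164/39349, -59989/39349, -420/2071]
step 0: P' = (I − K·H)·P̄ = [138032/39349 50214/39349 1082/2071; 50214/39349 51202/39349 -704/2071; 1082/2071 -704/2071 82/109]
step 1: x̄ = F·x = [1185/2071, -140783/39349, 110288/39349]
step 1: P̄ = F·P·Fᵀ + Q = [4106/109 -12248/2071 -49008/2071; -12248/2071 245145/39349 -4168/39349; -49008/2071 -4168/39349 913698/39349]
step 1: y = z − H·x̄ = [49519/39349, 233142/39349]
step 1: S = H·P̄·Hᵀ + R = [16135417/39349 -9107218/39349; -9107218/39349 6231722/39349]
step 1: K = P̄·Hᵀ·S⁻¹ = [23851504/223766975 -68515399/223766975; 46336977/223766975 93529888/223766975; -77929668/223766975 -47943617/223766975]
step 1: x' = x̄ + K·y = [-247899593/223766975, -188118634/223766975, 245041606/223766975]
step 1: P' = (I − K·H)·P̄ = [683733744/223766975 210356222/223766975 125990502/223766975; 210356222/223766975 233447936/223766975 -69479874/223766975; 125990502/223766975 -69479874/223766975 169063016/223766975]
step 2: x̄ = F·x = [62148067/44753395, -71414703/223766975, 5715974/223766975]
step 2: P̄ = F·P·Fᵀ + Q = [335407504/8950679 -274456216/44753395 -1038660292/44753395; -274456216/44753395 1246597579/223766975 184083368/223766975; -1038660292/44753395 184083368/223766975 4866645006/223766975]
step 2: y = z − H·x̄ = [-588774091/223766975, 224086792/223766975]
step 2: S = H·P̄·Hᵀ + R = [89335529261/223766975 -51656950432/223766975; -51656950432/223766975 35297817584/223766975]
step 2: K = P̄·Hᵀ·S⁻¹ = [14288001100/135439078893 -166889009935/541756315572; 9054618019/45146359631 147444091003/361170877048; -46496825818/135439078893 -224265464005/1083512631144]
step 2: x' = x̄ + K·y = [108704933663/135439078893, -19775948569/45146359631, 97728570361/135439078893]
step 2: P' = (I − K·H)·P̄ = [413944937275/135439078893 84627781873/90292719262 153234173377/270878157786; 84627781873/90292719262 185143457761/180585438524 -53587260773/180585438524; 153234173377/270878157786 -53587260773/180585438524 403726447387/541756315572]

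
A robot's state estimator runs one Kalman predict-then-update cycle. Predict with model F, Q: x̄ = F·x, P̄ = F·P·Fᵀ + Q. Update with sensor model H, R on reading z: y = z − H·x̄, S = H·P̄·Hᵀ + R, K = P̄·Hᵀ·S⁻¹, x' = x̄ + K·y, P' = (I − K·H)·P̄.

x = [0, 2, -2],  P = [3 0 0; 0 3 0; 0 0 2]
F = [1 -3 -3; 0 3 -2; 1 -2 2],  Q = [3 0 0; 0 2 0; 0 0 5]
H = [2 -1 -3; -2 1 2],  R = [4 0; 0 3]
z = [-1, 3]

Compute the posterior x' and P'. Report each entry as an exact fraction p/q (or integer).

x' = [-4536/2773, 17257/2773, -8456/2773]
P' = [15252/2773 2577/2773 10665/2773; 2577/2773 43556/2773 -15634/2773; 10665/2773 -15634/2773 15260/2773]

x̄ = F·x = [0, 10, -8]
P̄ = F·P·Fᵀ + Q = [51 -15 9; -15 37 -26; 9 -26 28]
y = z − H·x̄ = [-15, 9]
S = H·P̄·Hᵀ + R = [293 -249; -249 240]
K = P̄·Hᵀ·S⁻¹ = [-1017/2773 -2199/2773; 2125/2773 2378/2773; -2204/2773 -2148/2773]
x' = x̄ + K·y = [-4536/2773, 17257/2773, -8456/2773]
P' = (I − K·H)·P̄ = [15252/2773 2577/2773 10665/2773; 2577/2773 43556/2773 -15634/2773; 10665/2773 -15634/2773 15260/2773]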